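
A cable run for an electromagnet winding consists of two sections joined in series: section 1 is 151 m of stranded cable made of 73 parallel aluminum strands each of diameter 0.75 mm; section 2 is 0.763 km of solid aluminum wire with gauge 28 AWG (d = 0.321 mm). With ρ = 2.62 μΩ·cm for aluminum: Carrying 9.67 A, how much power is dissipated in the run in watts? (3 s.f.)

23100 W

ρ = 2.62 μΩ·cm = 2.62×10^-8 Ω·m
Section 1: A_strand = π(3.7500e-04)² = 4.418e-07 m²; R₁ = ρL/(N·A_s) = (2.62×10^-8)(151)/(73×4.418e-07) = 0.1227 Ω
Section 2: A = π(0.321/2 mm)² = π(1.6050e-04 m)² = 8.093e-08 m²
R₂ = (2.62×10^-8)(763)/(8.093e-08) = 247 Ω
R = R₁ + R₂ = 247.1 Ω
P = I²R = (9.67)² × 247.1 = 23100 W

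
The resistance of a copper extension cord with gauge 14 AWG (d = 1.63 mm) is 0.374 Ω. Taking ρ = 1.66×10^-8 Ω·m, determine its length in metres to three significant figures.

A = π(1.63/2 mm)² = π(8.1500e-04 m)² = 2.087e-06 m²
L = RA/ρ = (0.374)(2.087e-06)/(1.66×10^-8) = 47.0 m

47.0 m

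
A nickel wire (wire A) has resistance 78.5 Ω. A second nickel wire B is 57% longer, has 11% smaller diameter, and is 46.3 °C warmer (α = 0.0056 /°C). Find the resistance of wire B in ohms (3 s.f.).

R ∝ ρL/d² with ρ ∝ (1+αΔT), so R_B/R_A = (1 + 57/100) × (1 − 11/100)⁻² × (1 + 0.0056×46.3)
= 1.57 × 1.262 × 1.259 = 2.496
R_B = 2.496 × 78.5 = 196 Ω

196 Ω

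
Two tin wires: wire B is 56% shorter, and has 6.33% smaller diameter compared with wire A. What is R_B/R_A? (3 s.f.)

0.501

R ∝ L/d², so R_B/R_A = (1 − 56/100) × (1 − 6.33/100)⁻²
= 0.44 × 1.14 = 0.501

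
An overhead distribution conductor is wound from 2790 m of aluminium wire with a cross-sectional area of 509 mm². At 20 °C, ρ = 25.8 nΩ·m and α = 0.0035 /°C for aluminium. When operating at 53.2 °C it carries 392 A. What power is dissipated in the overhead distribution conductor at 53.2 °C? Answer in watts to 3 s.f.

24300 W

ρ = 25.8 nΩ·m = 2.58×10^-8 Ω·m
A = 509 mm² = 5.090e-04 m²
R₍20₎ = ρL/A = (2.58×10^-8)(2790)/(5.090e-04) = 0.1414 Ω
R₍53.2₎ = R₍20₎(1 + αΔT) = 0.1414 × (1 + 0.0035×33.2) = 0.1579 Ω
P = I²R = (392)² × 0.1579 = 24300 W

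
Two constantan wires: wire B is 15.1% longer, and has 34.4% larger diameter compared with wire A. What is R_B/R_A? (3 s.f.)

R ∝ L/d², so R_B/R_A = (1 + 15.1/100) × (1 + 34.4/100)⁻²
= 1.151 × 0.5536 = 0.637

0.637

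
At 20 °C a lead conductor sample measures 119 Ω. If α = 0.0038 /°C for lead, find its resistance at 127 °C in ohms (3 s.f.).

167 Ω

ΔT = 127 − 20 = 107 °C
R = R₀(1 + αΔT) = 119 × (1 + 0.0038×107) = 119 × 1.407 = 167 Ω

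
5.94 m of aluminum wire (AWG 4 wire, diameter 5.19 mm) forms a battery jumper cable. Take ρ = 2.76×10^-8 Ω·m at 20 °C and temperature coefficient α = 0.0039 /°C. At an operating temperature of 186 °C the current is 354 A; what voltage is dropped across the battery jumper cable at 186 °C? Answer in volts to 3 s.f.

A = π(5.19/2 mm)² = π(2.5950e-03 m)² = 2.116e-05 m²
R₍20₎ = ρL/A = (2.76×10^-8)(5.94)/(2.116e-05) = 0.007749 Ω
R₍186₎ = R₍20₎(1 + αΔT) = 0.007749 × (1 + 0.0039×166) = 0.01277 Ω
V = IR = 354 × 0.01277 = 4.52 V

4.52 V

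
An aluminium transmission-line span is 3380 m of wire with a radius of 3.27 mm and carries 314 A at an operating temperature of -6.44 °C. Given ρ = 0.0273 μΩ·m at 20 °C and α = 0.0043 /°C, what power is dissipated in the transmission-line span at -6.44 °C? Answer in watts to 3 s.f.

ρ = 0.0273 μΩ·m = 2.73×10^-8 Ω·m
A = πr² = π(3.2700e-03 m)² = 3.359e-05 m²
R₍20₎ = ρL/A = (2.73×10^-8)(3380)/(3.359e-05) = 2.747 Ω
R₍-6.44₎ = R₍20₎(1 + αΔT) = 2.747 × (1 + 0.0043×-26.4) = 2.435 Ω
P = I²R = (314)² × 2.435 = 2.40×10^5 W

2.40×10^5 W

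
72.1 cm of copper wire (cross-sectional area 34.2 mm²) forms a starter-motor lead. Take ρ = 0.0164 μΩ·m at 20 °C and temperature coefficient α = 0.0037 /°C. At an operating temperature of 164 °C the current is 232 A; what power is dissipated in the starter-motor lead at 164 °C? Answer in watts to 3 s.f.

28.5 W

ρ = 0.0164 μΩ·m = 1.64×10^-8 Ω·m
A = 34.2 mm² = 3.420e-05 m²
R₍20₎ = ρL/A = (1.64×10^-8)(0.721)/(3.420e-05) = 3.457×10^-4 Ω
R₍164₎ = R₍20₎(1 + αΔT) = 3.457×10^-4 × (1 + 0.0037×144) = 5.300×10^-4 Ω
P = I²R = (232)² × 5.300×10^-4 = 28.5 W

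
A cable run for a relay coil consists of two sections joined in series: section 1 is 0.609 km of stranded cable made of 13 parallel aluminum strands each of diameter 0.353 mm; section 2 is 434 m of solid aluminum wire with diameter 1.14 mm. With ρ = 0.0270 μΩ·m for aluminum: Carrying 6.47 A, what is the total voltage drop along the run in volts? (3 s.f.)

158 V

ρ = 0.0270 μΩ·m = 2.70×10^-8 Ω·m
Section 1: A_strand = π(1.7650e-04)² = 9.787e-08 m²; R₁ = ρL/(N·A_s) = (2.70×10^-8)(609)/(13×9.787e-08) = 12.92 Ω
Section 2: A = π(d/2)² = π(5.7000e-04 m)² = 1.021e-06 m²
R₂ = (2.70×10^-8)(434)/(1.021e-06) = 11.48 Ω
R = R₁ + R₂ = 24.4 Ω
V = IR = 6.47 × 24.4 = 158 V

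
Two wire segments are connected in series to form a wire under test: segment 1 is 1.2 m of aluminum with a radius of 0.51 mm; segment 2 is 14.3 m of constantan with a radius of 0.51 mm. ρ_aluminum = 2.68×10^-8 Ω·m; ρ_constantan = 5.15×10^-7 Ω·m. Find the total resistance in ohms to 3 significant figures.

9.05 Ω

Segment 1: A = πr² = π(5.1000e-04 m)² = 8.171e-07 m²
R₁ = ρL/A = (2.68×10^-8)(1.2)/(8.171e-07) = 0.03936 Ω
R₂ = (5.15×10^-7)(14.3)/(8.171e-07) = 9.013 Ω
R = R₁ + R₂ = 9.05 Ω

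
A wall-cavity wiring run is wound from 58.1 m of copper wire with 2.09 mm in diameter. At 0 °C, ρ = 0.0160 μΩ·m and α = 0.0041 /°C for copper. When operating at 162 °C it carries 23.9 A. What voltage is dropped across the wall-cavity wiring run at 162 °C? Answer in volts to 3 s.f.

ρ = 0.0160 μΩ·m = 1.60×10^-8 Ω·m
A = π(d/2)² = π(1.0450e-03 m)² = 3.431e-06 m²
R₍0₎ = ρL/A = (1.60×10^-8)(58.1)/(3.431e-06) = 0.271 Ω
R₍162₎ = R₍0₎(1 + αΔT) = 0.271 × (1 + 0.0041×162) = 0.4509 Ω
V = IR = 23.9 × 0.4509 = 10.8 V

10.8 V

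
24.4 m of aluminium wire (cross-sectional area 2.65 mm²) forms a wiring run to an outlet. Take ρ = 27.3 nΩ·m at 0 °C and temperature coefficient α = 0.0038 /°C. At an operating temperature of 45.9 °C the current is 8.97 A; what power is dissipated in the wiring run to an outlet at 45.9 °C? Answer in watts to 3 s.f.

23.8 W

ρ = 27.3 nΩ·m = 2.73×10^-8 Ω·m
A = 2.65 mm² = 2.650e-06 m²
R₍0₎ = ρL/A = (2.73×10^-8)(24.4)/(2.650e-06) = 0.2514 Ω
R₍45.9₎ = R₍0₎(1 + αΔT) = 0.2514 × (1 + 0.0038×45.9) = 0.2952 Ω
P = I²R = (8.97)² × 0.2952 = 23.8 W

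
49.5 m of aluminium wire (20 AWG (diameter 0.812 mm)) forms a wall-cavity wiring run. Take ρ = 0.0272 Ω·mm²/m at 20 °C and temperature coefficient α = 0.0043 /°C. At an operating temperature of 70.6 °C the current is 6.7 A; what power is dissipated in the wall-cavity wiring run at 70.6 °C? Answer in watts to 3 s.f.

ρ = 0.0272 Ω·mm²/m = 2.72×10^-8 Ω·m
A = π(0.812/2 mm)² = π(4.0600e-04 m)² = 5.178e-07 m²
R₍20₎ = ρL/A = (2.72×10^-8)(49.5)/(5.178e-07) = 2.6 Ω
R₍70.6₎ = R₍20₎(1 + αΔT) = 2.6 × (1 + 0.0043×50.6) = 3.166 Ω
P = I²R = (6.7)² × 3.166 = 142 W

142 W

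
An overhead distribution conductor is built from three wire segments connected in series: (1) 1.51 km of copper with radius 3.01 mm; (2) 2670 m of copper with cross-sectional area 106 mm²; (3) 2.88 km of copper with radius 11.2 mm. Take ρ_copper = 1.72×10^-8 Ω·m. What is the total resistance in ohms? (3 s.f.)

1.47 Ω

Seg 1: A = πr² = π(3.0100e-03 m)² = 2.846e-05 m²
R_1 = (1.72×10^-8)(1510)/(2.846e-05) = 0.9125 Ω
Seg 2: A = 106 mm² = 1.060e-04 m²
R_2 = (1.72×10^-8)(2670)/(1.060e-04) = 0.4332 Ω
Seg 3: A = πr² = π(1.1200e-02 m)² = 3.941e-04 m²
R_3 = (1.72×10^-8)(2880)/(3.941e-04) = 0.1257 Ω
R_total = R_1 + R_2 + R_3 = 1.47 Ω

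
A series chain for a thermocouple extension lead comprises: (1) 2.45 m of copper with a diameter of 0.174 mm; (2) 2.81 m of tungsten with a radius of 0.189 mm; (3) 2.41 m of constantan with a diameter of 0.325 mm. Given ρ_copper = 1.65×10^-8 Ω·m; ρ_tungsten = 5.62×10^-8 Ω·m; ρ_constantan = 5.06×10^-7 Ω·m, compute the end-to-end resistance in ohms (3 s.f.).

Seg 1: A = π(d/2)² = π(8.7000e-05 m)² = 2.378e-08 m²
R_1 = (1.65×10^-8)(2.45)/(2.378e-08) = 1.7 Ω
Seg 2: A = πr² = π(1.8900e-04 m)² = 1.122e-07 m²
R_2 = (5.62×10^-8)(2.81)/(1.122e-07) = 1.407 Ω
Seg 3: A = π(d/2)² = π(1.6250e-04 m)² = 8.296e-08 m²
R_3 = (5.06×10^-7)(2.41)/(8.296e-08) = 14.7 Ω
R_total = R_1 + R_2 + R_3 = 17.8 Ω

17.8 Ω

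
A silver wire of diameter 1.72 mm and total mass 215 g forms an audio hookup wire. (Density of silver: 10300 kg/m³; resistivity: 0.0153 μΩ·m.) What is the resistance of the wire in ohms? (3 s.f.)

ρ = 0.0153 μΩ·m = 1.53×10^-8 Ω·m
A = π(d/2)² = π(8.6000e-04 m)² = 2.3235e-06 m²
L = m/(density·A) = 0.215/(10300×2.3235e-06) = 8.984 m
R = ρL/A = (1.53×10^-8)(8.984)/(2.3235e-06) = 0.0592 Ω

0.0592 Ω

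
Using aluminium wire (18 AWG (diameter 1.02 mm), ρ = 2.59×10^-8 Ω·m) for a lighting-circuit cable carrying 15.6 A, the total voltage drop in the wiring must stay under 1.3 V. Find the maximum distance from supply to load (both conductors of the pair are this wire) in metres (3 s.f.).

A = π(1.02/2 mm)² = π(5.1000e-04 m)² = 8.171e-07 m²
L_max = V_max·A/(2·ρI) = (1.3)(8.171e-07)/(2×2.59×10^-8×15.6) = 1.31 m

1.31 m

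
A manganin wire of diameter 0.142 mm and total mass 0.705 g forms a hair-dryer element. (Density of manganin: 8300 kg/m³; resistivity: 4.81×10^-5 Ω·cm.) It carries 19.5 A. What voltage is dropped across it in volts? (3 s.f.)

ρ = 4.81×10^-5 Ω·cm = 4.81×10^-7 Ω·m
A = π(d/2)² = π(7.1000e-05 m)² = 1.5837e-08 m²
L = m/(density·A) = 7.050×10^-4/(8300×1.5837e-08) = 5.363 m
R = ρL/A = (4.81×10^-7)(5.363)/(1.5837e-08) = 162.9 Ω
V = IR = 19.5 × 162.9 = 3180 V

3180 V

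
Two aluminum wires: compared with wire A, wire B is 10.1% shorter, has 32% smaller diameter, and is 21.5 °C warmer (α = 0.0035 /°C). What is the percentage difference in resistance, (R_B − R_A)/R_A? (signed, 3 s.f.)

109%

R ∝ ρL/d² with ρ ∝ (1+αΔT), so R_B/R_A = (1 − 10.1/100) × (1 − 32/100)⁻² × (1 + 0.0035×21.5)
= 0.899 × 2.163 × 1.075 = 2.091
(R_B − R_A)/R_A = 2.091 − 1 = 109%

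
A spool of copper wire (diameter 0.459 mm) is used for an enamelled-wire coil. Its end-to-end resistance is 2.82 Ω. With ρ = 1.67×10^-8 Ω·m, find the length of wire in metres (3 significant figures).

A = π(d/2)² = π(2.2950e-04 m)² = 1.655e-07 m²
L = RA/ρ = (2.82)(1.655e-07)/(1.67×10^-8) = 27.9 m

27.9 m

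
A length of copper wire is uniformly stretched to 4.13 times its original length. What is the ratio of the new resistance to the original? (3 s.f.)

17.1

Volume constant ⇒ A' = A/k with k = 4.13. R' = ρ(kL)/(A/k) = k²R.
Factor = 17.1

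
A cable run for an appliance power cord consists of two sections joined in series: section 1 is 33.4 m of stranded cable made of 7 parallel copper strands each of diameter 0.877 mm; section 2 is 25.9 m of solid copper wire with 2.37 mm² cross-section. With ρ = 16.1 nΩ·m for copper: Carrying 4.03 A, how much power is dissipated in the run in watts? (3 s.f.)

ρ = 16.1 nΩ·m = 1.61×10^-8 Ω·m
Section 1: A_strand = π(4.3850e-04)² = 6.041e-07 m²; R₁ = ρL/(N·A_s) = (1.61×10^-8)(33.4)/(7×6.041e-07) = 0.1272 Ω
Section 2: A = 2.37 mm² = 2.370e-06 m²
R₂ = (1.61×10^-8)(25.9)/(2.370e-06) = 0.1759 Ω
R = R₁ + R₂ = 0.3031 Ω
P = I²R = (4.03)² × 0.3031 = 4.92 W

4.92 W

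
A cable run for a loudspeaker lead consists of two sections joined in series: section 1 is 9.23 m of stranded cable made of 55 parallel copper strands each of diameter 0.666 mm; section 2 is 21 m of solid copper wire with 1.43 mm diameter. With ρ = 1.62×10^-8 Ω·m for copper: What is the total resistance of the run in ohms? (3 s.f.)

Section 1: A_strand = π(3.3300e-04)² = 3.484e-07 m²; R₁ = ρL/(N·A_s) = (1.62×10^-8)(9.23)/(55×3.484e-07) = 0.007804 Ω
Section 2: A = π(d/2)² = π(7.1500e-04 m)² = 1.606e-06 m²
R₂ = (1.62×10^-8)(21)/(1.606e-06) = 0.2118 Ω
R = R₁ + R₂ = 0.220 Ω

0.220 Ω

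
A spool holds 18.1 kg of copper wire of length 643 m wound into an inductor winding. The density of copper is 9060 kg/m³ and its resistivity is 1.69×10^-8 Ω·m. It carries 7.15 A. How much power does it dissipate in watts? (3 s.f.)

A = m/(density·L) = 18.1/(9060×643) = 3.1070e-06 m²
R = ρL/A = (1.69×10^-8)(643)/(3.1070e-06) = 3.498 Ω
P = I²R = (7.15)² × 3.498 = 179 W

179 W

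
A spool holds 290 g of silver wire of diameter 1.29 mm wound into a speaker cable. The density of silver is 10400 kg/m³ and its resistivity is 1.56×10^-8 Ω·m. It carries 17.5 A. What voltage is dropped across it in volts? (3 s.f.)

4.46 V

A = π(d/2)² = π(6.4500e-04 m)² = 1.3070e-06 m²
L = m/(density·A) = 0.29/(10400×1.3070e-06) = 21.34 m
R = ρL/A = (1.56×10^-8)(21.34)/(1.3070e-06) = 0.2547 Ω
V = IR = 17.5 × 0.2547 = 4.46 V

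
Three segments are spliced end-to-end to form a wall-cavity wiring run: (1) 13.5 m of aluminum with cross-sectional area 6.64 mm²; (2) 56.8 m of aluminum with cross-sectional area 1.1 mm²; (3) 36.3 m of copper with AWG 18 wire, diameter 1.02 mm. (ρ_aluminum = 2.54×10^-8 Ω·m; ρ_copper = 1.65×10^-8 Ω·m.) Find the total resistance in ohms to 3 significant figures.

2.10 Ω

Seg 1: A = 6.64 mm² = 6.640e-06 m²
R_1 = (2.54×10^-8)(13.5)/(6.640e-06) = 0.05164 Ω
Seg 2: A = 1.1 mm² = 1.100e-06 m²
R_2 = (2.54×10^-8)(56.8)/(1.100e-06) = 1.312 Ω
Seg 3: A = π(1.02/2 mm)² = π(5.1000e-04 m)² = 8.171e-07 m²
R_3 = (1.65×10^-8)(36.3)/(8.171e-07) = 0.733 Ω
R_total = R_1 + R_2 + R_3 = 2.10 Ω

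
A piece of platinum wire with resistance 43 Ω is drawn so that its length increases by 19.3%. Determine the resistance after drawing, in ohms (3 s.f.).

61.2 Ω

k = 1 + 19.3/100 = 1.193; volume constant ⇒ A' = A/k, so R' = k²R.
R' = 1.423 × 43 = 61.2 Ω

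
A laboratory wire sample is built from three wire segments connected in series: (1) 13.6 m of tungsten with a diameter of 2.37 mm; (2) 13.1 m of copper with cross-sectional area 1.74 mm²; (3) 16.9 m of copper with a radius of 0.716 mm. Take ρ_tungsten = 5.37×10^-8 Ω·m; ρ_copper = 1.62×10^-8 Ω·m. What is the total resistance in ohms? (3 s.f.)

Seg 1: A = π(d/2)² = π(1.1850e-03 m)² = 4.412e-06 m²
R_1 = (5.37×10^-8)(13.6)/(4.412e-06) = 0.1655 Ω
Seg 2: A = 1.74 mm² = 1.740e-06 m²
R_2 = (1.62×10^-8)(13.1)/(1.740e-06) = 0.122 Ω
Seg 3: A = πr² = π(7.1600e-04 m)² = 1.611e-06 m²
R_3 = (1.62×10^-8)(16.9)/(1.611e-06) = 0.17 Ω
R_total = R_1 + R_2 + R_3 = 0.458 Ω

0.458 Ω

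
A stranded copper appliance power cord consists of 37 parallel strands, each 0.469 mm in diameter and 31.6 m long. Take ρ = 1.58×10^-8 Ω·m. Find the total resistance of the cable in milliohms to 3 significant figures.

78.1 mΩ

A_strand = π(2.3450e-04 m)² = 1.728e-07 m²
R_strand = ρL/A = (1.58×10^-8)(31.6)/(1.728e-07) = 2.89 Ω
R_total = R_strand/N = 2.89/37 = 78.1 mΩ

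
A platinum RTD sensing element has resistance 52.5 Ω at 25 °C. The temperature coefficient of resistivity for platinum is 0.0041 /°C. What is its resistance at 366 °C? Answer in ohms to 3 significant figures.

ΔT = 366 − 25 = 341 °C
R = R₀(1 + αΔT) = 52.5 × (1 + 0.0041×341) = 52.5 × 2.398 = 126 Ω

126 Ω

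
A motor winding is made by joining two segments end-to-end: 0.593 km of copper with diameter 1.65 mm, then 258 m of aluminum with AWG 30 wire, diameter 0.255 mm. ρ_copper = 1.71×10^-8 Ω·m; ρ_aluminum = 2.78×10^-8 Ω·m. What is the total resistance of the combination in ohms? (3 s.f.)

145 Ω

Segment 1: A = π(d/2)² = π(8.2500e-04 m)² = 2.138e-06 m²
R₁ = ρL/A = (1.71×10^-8)(593)/(2.138e-06) = 4.742 Ω
Segment 2: A = π(0.255/2 mm)² = π(1.2750e-04 m)² = 5.107e-08 m²
R₂ = (2.78×10^-8)(258)/(5.107e-08) = 140.4 Ω
R = R₁ + R₂ = 145 Ω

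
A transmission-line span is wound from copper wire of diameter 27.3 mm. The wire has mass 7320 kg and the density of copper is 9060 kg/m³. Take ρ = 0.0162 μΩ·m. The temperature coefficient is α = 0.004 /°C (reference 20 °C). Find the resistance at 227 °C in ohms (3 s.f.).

ρ = 0.0162 μΩ·m = 1.62×10^-8 Ω·m
A = π(d/2)² = π(1.3650e-02 m)² = 5.8535e-04 m²
L = m/(density·A) = 7320/(9060×5.8535e-04) = 1380 m
R = ρL/A = (1.62×10^-8)(1380)/(5.8535e-04) = 0.0382 Ω
R(227 °C) = 0.0382 × (1 + 0.004×207) = 0.0698 Ω

0.0698 Ω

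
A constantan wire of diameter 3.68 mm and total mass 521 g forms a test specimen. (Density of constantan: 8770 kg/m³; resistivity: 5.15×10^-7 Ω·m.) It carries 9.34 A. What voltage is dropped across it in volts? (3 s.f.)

2.53 V

A = π(d/2)² = π(1.8400e-03 m)² = 1.0636e-05 m²
L = m/(density·A) = 0.521/(8770×1.0636e-05) = 5.585 m
R = ρL/A = (5.15×10^-7)(5.585)/(1.0636e-05) = 0.2704 Ω
V = IR = 9.34 × 0.2704 = 2.53 V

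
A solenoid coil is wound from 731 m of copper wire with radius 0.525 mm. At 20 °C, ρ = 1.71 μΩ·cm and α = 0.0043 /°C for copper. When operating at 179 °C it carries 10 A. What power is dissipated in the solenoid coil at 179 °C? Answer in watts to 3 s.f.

2430 W

ρ = 1.71 μΩ·cm = 1.71×10^-8 Ω·m
A = πr² = π(5.2500e-04 m)² = 8.659e-07 m²
R₍20₎ = ρL/A = (1.71×10^-8)(731)/(8.659e-07) = 14.44 Ω
R₍179₎ = R₍20₎(1 + αΔT) = 14.44 × (1 + 0.0043×159) = 24.31 Ω
P = I²R = (10)² × 24.31 = 2430 W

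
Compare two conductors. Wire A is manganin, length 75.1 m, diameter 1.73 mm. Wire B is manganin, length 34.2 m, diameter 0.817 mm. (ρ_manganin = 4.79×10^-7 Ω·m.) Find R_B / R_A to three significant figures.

R ∝ ρL/d², so R_B/R_A = (L_B/L_A) × (d_A/d_B)²
= (34.2/75.1) × (1.73/0.817)² = 2.04

2.04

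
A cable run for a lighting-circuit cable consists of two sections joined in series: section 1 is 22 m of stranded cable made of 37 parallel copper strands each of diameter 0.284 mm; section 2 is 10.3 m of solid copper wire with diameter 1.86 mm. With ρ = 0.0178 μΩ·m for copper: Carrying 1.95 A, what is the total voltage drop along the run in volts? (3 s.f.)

0.457 V

ρ = 0.0178 μΩ·m = 1.78×10^-8 Ω·m
Section 1: A_strand = π(1.4200e-04)² = 6.335e-08 m²; R₁ = ρL/(N·A_s) = (1.78×10^-8)(22)/(37×6.335e-08) = 0.1671 Ω
Section 2: A = π(d/2)² = π(9.3000e-04 m)² = 2.717e-06 m²
R₂ = (1.78×10^-8)(10.3)/(2.717e-06) = 0.06747 Ω
R = R₁ + R₂ = 0.2346 Ω
V = IR = 1.95 × 0.2346 = 0.457 V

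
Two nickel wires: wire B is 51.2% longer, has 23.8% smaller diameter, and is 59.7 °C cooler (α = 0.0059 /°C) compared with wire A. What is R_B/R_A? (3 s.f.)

1.69

R ∝ ρL/d² with ρ ∝ (1+αΔT), so R_B/R_A = (1 + 51.2/100) × (1 − 23.8/100)⁻² × (1 − 0.0059×59.7)
= 1.512 × 1.722 × 0.6478 = 1.69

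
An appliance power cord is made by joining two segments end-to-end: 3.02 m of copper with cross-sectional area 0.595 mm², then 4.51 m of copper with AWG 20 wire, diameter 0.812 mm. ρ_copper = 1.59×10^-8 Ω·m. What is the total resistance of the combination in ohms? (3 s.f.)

Segment 1: A = 0.595 mm² = 5.950e-07 m²
R₁ = ρL/A = (1.59×10^-8)(3.02)/(5.950e-07) = 0.0807 Ω
Segment 2: A = π(0.812/2 mm)² = π(4.0600e-04 m)² = 5.178e-07 m²
R₂ = (1.59×10^-8)(4.51)/(5.178e-07) = 0.1385 Ω
R = R₁ + R₂ = 0.219 Ω

0.219 Ω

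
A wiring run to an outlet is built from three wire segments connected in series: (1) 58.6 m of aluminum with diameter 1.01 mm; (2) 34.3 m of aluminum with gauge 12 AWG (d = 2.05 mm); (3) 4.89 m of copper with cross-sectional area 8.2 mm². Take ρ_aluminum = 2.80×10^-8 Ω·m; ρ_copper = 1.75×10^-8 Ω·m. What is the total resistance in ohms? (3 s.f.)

2.35 Ω

Seg 1: A = π(d/2)² = π(5.0500e-04 m)² = 8.012e-07 m²
R_1 = (2.80×10^-8)(58.6)/(8.012e-07) = 2.048 Ω
Seg 2: A = π(2.05/2 mm)² = π(1.0250e-03 m)² = 3.301e-06 m²
R_2 = (2.80×10^-8)(34.3)/(3.301e-06) = 0.291 Ω
Seg 3: A = 8.2 mm² = 8.200e-06 m²
R_3 = (1.75×10^-8)(4.89)/(8.200e-06) = 0.01044 Ω
R_total = R_1 + R_2 + R_3 = 2.35 Ω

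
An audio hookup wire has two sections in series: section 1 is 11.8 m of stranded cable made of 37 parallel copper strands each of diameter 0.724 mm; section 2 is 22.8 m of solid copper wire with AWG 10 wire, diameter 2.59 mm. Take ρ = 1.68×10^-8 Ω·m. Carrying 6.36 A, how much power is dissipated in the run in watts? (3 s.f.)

Section 1: A_strand = π(3.6200e-04)² = 4.117e-07 m²; R₁ = ρL/(N·A_s) = (1.68×10^-8)(11.8)/(37×4.117e-07) = 0.01301 Ω
Section 2: A = π(2.59/2 mm)² = π(1.2950e-03 m)² = 5.269e-06 m²
R₂ = (1.68×10^-8)(22.8)/(5.269e-06) = 0.0727 Ω
R = R₁ + R₂ = 0.08572 Ω
P = I²R = (6.36)² × 0.08572 = 3.47 W

3.47 W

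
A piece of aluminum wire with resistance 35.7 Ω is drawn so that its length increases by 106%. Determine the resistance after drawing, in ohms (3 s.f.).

k = 1 + 106/100 = 2.06; volume constant ⇒ A' = A/k, so R' = k²R.
R' = 4.244 × 35.7 = 151 Ω

151 Ω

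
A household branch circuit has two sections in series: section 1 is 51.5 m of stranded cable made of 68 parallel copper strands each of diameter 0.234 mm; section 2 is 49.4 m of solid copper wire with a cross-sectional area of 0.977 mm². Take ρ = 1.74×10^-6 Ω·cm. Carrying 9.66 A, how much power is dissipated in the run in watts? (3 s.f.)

ρ = 1.74×10^-6 Ω·cm = 1.74×10^-8 Ω·m
Section 1: A_strand = π(1.1700e-04)² = 4.301e-08 m²; R₁ = ρL/(N·A_s) = (1.74×10^-8)(51.5)/(68×4.301e-08) = 0.3064 Ω
Section 2: A = 0.977 mm² = 9.770e-07 m²
R₂ = (1.74×10^-8)(49.4)/(9.770e-07) = 0.8798 Ω
R = R₁ + R₂ = 1.186 Ω
P = I²R = (9.66)² × 1.186 = 111 W

111 W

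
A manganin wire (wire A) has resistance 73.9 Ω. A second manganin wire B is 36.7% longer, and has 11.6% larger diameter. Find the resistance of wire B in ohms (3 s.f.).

81.1 Ω

R ∝ L/d², so R_B/R_A = (1 + 36.7/100) × (1 + 11.6/100)⁻²
= 1.367 × 0.8029 = 1.098
R_B = 1.098 × 73.9 = 81.1 Ω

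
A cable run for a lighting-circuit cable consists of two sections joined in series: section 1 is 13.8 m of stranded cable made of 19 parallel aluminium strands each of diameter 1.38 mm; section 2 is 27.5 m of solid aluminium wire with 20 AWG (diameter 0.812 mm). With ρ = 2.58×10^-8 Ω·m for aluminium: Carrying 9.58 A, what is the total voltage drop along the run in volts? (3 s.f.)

13.2 V

Section 1: A_strand = π(6.9000e-04)² = 1.496e-06 m²; R₁ = ρL/(N·A_s) = (2.58×10^-8)(13.8)/(19×1.496e-06) = 0.01253 Ω
Section 2: A = π(0.812/2 mm)² = π(4.0600e-04 m)² = 5.178e-07 m²
R₂ = (2.58×10^-8)(27.5)/(5.178e-07) = 1.37 Ω
R = R₁ + R₂ = 1.383 Ω
V = IR = 9.58 × 1.383 = 13.2 V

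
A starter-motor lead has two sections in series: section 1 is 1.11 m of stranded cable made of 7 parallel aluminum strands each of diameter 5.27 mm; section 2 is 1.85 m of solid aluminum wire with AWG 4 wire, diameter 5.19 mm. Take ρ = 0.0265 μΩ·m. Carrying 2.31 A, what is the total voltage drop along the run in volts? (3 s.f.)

ρ = 0.0265 μΩ·m = 2.65×10^-8 Ω·m
Section 1: A_strand = π(2.6350e-03)² = 2.181e-05 m²; R₁ = ρL/(N·A_s) = (2.65×10^-8)(1.11)/(7×2.181e-05) = 1.926×10^-4 Ω
Section 2: A = π(5.19/2 mm)² = π(2.5950e-03 m)² = 2.116e-05 m²
R₂ = (2.65×10^-8)(1.85)/(2.116e-05) = 0.002317 Ω
R = R₁ + R₂ = 0.00251 Ω
V = IR = 2.31 × 0.00251 = 0.00580 V

0.00580 V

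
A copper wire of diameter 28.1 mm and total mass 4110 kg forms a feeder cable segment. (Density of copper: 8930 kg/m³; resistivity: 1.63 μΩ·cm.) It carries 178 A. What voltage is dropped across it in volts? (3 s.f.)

3.47 V

ρ = 1.63 μΩ·cm = 1.63×10^-8 Ω·m
A = π(d/2)² = π(1.4050e-02 m)² = 6.2016e-04 m²
L = m/(density·A) = 4110/(8930×6.2016e-04) = 742.1 m
R = ρL/A = (1.63×10^-8)(742.1)/(6.2016e-04) = 0.01951 Ω
V = IR = 178 × 0.01951 = 3.47 V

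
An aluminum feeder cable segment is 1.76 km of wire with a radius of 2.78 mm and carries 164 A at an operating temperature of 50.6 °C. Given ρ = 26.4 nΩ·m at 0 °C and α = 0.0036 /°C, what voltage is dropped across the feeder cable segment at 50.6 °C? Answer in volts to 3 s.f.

ρ = 26.4 nΩ·m = 2.64×10^-8 Ω·m
A = πr² = π(2.7800e-03 m)² = 2.428e-05 m²
R₍0₎ = ρL/A = (2.64×10^-8)(1760)/(2.428e-05) = 1.914 Ω
R₍50.6₎ = R₍0₎(1 + αΔT) = 1.914 × (1 + 0.0036×50.6) = 2.262 Ω
V = IR = 164 × 2.262 = 371 V

371 V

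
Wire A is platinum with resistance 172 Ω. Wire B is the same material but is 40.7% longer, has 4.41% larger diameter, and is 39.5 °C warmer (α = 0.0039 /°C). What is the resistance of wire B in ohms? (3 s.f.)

256 Ω

R ∝ ρL/d² with ρ ∝ (1+αΔT), so R_B/R_A = (1 + 40.7/100) × (1 + 4.41/100)⁻² × (1 + 0.0039×39.5)
= 1.407 × 0.9173 × 1.154 = 1.49
R_B = 1.49 × 172 = 256 Ω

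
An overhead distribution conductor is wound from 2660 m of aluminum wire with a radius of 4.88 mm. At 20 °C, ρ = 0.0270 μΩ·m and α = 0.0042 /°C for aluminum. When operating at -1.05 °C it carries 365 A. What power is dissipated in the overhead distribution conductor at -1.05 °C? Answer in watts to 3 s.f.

1.17×10^5 W

ρ = 0.0270 μΩ·m = 2.70×10^-8 Ω·m
A = πr² = π(4.8800e-03 m)² = 7.482e-05 m²
R₍20₎ = ρL/A = (2.70×10^-8)(2660)/(7.482e-05) = 0.96 Ω
R₍-1.05₎ = R₍20₎(1 + αΔT) = 0.96 × (1 + 0.0042×-21.1) = 0.8751 Ω
P = I²R = (365)² × 0.8751 = 1.17×10^5 W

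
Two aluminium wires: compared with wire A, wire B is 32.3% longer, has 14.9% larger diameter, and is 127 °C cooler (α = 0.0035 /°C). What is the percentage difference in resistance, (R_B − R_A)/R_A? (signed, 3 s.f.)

-44.3%

R ∝ ρL/d² with ρ ∝ (1+αΔT), so R_B/R_A = (1 + 32.3/100) × (1 + 14.9/100)⁻² × (1 − 0.0035×127)
= 1.323 × 0.7575 × 0.5555 = 0.5567
(R_B − R_A)/R_A = 0.5567 − 1 = -44.3%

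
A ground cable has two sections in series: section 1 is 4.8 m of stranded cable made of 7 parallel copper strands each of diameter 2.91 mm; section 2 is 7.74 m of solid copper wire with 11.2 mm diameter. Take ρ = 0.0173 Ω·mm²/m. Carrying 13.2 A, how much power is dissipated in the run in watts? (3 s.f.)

ρ = 0.0173 Ω·mm²/m = 1.73×10^-8 Ω·m
Section 1: A_strand = π(1.4550e-03)² = 6.651e-06 m²; R₁ = ρL/(N·A_s) = (1.73×10^-8)(4.8)/(7×6.651e-06) = 0.001784 Ω
Section 2: A = π(d/2)² = π(5.6000e-03 m)² = 9.852e-05 m²
R₂ = (1.73×10^-8)(7.74)/(9.852e-05) = 0.001359 Ω
R = R₁ + R₂ = 0.003143 Ω
P = I²R = (13.2)² × 0.003143 = 0.548 W

0.548 W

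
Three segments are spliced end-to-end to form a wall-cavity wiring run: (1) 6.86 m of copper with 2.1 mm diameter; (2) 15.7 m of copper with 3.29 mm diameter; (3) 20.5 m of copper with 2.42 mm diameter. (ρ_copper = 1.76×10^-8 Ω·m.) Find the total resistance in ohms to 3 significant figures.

0.146 Ω

Seg 1: A = π(d/2)² = π(1.0500e-03 m)² = 3.464e-06 m²
R_1 = (1.76×10^-8)(6.86)/(3.464e-06) = 0.03486 Ω
Seg 2: A = π(d/2)² = π(1.6450e-03 m)² = 8.501e-06 m²
R_2 = (1.76×10^-8)(15.7)/(8.501e-06) = 0.0325 Ω
Seg 3: A = π(d/2)² = π(1.2100e-03 m)² = 4.600e-06 m²
R_3 = (1.76×10^-8)(20.5)/(4.600e-06) = 0.07844 Ω
R_total = R_1 + R_2 + R_3 = 0.146 Ω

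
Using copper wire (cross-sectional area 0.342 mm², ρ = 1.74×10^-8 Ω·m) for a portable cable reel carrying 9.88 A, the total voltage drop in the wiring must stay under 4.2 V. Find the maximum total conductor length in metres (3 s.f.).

8.36 m

A = 0.342 mm² = 3.420e-07 m²
L_max = V_max·A/(1·ρI) = (4.2)(3.420e-07)/(1.74×10^-8×9.88) = 8.36 m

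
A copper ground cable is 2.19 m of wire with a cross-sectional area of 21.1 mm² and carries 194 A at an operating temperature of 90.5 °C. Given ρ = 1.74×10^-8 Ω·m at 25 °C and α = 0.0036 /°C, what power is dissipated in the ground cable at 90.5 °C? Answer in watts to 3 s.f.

A = 21.1 mm² = 2.110e-05 m²
R₍25₎ = ρL/A = (1.74×10^-8)(2.19)/(2.110e-05) = 0.001806 Ω
R₍90.5₎ = R₍25₎(1 + αΔT) = 0.001806 × (1 + 0.0036×65.5) = 0.002232 Ω
P = I²R = (194)² × 0.002232 = 84.0 W

84.0 W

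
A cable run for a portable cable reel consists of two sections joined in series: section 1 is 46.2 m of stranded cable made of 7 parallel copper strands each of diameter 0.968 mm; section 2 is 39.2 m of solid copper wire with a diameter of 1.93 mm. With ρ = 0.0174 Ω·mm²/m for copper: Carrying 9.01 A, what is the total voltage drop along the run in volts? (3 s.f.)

ρ = 0.0174 Ω·mm²/m = 1.74×10^-8 Ω·m
Section 1: A_strand = π(4.8400e-04)² = 7.359e-07 m²; R₁ = ρL/(N·A_s) = (1.74×10^-8)(46.2)/(7×7.359e-07) = 0.156 Ω
Section 2: A = π(d/2)² = π(9.6500e-04 m)² = 2.926e-06 m²
R₂ = (1.74×10^-8)(39.2)/(2.926e-06) = 0.2331 Ω
R = R₁ + R₂ = 0.3892 Ω
V = IR = 9.01 × 0.3892 = 3.51 V

3.51 V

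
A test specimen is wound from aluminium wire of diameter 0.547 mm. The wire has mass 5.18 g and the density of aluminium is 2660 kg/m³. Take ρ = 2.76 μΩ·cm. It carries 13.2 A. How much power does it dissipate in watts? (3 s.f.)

ρ = 2.76 μΩ·cm = 2.76×10^-8 Ω·m
A = π(d/2)² = π(2.7350e-04 m)² = 2.3500e-07 m²
L = m/(density·A) = 0.00518/(2660×2.3500e-07) = 8.287 m
R = ρL/A = (2.76×10^-8)(8.287)/(2.3500e-07) = 0.9733 Ω
P = I²R = (13.2)² × 0.9733 = 170 W

170 W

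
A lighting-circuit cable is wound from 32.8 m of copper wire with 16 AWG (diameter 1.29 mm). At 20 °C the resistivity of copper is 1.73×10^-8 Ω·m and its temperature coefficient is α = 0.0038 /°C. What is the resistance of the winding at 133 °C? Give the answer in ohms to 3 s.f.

A = π(1.29/2 mm)² = π(6.4500e-04 m)² = 1.307e-06 m²
R₍20°C₎ = ρL/A = (1.73×10^-8)(32.8)/(1.307e-06) = 0.4342 Ω
R = R₀(1 + αΔT) = 0.4342(1 + 0.0038×113) = 0.621 Ω

0.621 Ω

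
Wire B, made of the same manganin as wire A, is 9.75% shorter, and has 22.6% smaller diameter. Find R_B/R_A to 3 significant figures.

1.51

R ∝ L/d², so R_B/R_A = (1 − 9.75/100) × (1 − 22.6/100)⁻²
= 0.9025 × 1.669 = 1.51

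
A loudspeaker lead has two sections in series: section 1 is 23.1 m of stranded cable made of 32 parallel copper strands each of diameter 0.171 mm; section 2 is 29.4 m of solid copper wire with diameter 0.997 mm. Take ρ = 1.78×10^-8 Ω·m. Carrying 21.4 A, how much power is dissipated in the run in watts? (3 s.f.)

Section 1: A_strand = π(8.5500e-05)² = 2.297e-08 m²; R₁ = ρL/(N·A_s) = (1.78×10^-8)(23.1)/(32×2.297e-08) = 0.5595 Ω
Section 2: A = π(d/2)² = π(4.9850e-04 m)² = 7.807e-07 m²
R₂ = (1.78×10^-8)(29.4)/(7.807e-07) = 0.6703 Ω
R = R₁ + R₂ = 1.23 Ω
P = I²R = (21.4)² × 1.23 = 563 W

563 W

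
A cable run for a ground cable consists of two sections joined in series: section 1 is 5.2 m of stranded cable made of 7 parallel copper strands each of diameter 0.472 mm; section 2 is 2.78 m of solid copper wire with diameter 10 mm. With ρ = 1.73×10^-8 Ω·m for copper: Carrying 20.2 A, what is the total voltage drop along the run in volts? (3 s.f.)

Section 1: A_strand = π(2.3600e-04)² = 1.750e-07 m²; R₁ = ρL/(N·A_s) = (1.73×10^-8)(5.2)/(7×1.750e-07) = 0.07345 Ω
Section 2: A = π(d/2)² = π(5.0000e-03 m)² = 7.854e-05 m²
R₂ = (1.73×10^-8)(2.78)/(7.854e-05) = 6.124×10^-4 Ω
R = R₁ + R₂ = 0.07406 Ω
V = IR = 20.2 × 0.07406 = 1.50 V

1.50 V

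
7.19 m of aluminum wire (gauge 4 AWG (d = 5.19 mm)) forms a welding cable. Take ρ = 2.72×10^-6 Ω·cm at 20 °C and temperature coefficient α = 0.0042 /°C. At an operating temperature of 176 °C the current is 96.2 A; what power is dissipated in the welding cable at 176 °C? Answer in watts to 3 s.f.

ρ = 2.72×10^-6 Ω·cm = 2.72×10^-8 Ω·m
A = π(5.19/2 mm)² = π(2.5950e-03 m)² = 2.116e-05 m²
R₍20₎ = ρL/A = (2.72×10^-8)(7.19)/(2.116e-05) = 0.009244 Ω
R₍176₎ = R₍20₎(1 + αΔT) = 0.009244 × (1 + 0.0042×156) = 0.0153 Ω
P = I²R = (96.2)² × 0.0153 = 142 W

142 W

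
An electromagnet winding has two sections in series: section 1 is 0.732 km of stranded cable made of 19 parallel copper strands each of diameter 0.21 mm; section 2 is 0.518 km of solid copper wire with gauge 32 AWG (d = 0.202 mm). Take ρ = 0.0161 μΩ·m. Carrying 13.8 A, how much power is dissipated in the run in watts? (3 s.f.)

ρ = 0.0161 μΩ·m = 1.61×10^-8 Ω·m
Section 1: A_strand = π(1.0500e-04)² = 3.464e-08 m²; R₁ = ρL/(N·A_s) = (1.61×10^-8)(732)/(19×3.464e-08) = 17.91 Ω
Section 2: A = π(0.202/2 mm)² = π(1.0100e-04 m)² = 3.205e-08 m²
R₂ = (1.61×10^-8)(518)/(3.205e-08) = 260.2 Ω
R = R₁ + R₂ = 278.1 Ω
P = I²R = (13.8)² × 278.1 = 53000 W

53000 W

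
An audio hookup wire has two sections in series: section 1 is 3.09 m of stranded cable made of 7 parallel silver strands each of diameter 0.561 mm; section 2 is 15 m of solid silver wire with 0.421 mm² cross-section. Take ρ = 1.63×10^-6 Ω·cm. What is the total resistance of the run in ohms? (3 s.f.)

0.610 Ω

ρ = 1.63×10^-6 Ω·cm = 1.63×10^-8 Ω·m
Section 1: A_strand = π(2.8050e-04)² = 2.472e-07 m²; R₁ = ρL/(N·A_s) = (1.63×10^-8)(3.09)/(7×2.472e-07) = 0.02911 Ω
Section 2: A = 0.421 mm² = 4.210e-07 m²
R₂ = (1.63×10^-8)(15)/(4.210e-07) = 0.5808 Ω
R = R₁ + R₂ = 0.610 Ω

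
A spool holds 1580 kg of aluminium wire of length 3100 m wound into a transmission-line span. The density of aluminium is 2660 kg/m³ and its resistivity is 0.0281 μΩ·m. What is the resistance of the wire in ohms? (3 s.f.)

0.455 Ω

ρ = 0.0281 μΩ·m = 2.81×10^-8 Ω·m
A = m/(density·L) = 1580/(2660×3100) = 1.9161e-04 m²
R = ρL/A = (2.81×10^-8)(3100)/(1.9161e-04) = 0.455 Ω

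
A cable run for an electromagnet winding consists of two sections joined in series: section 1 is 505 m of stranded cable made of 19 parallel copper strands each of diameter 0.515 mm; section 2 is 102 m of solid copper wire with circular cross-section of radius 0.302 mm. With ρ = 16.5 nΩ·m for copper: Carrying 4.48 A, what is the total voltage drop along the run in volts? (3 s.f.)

35.7 V

ρ = 16.5 nΩ·m = 1.65×10^-8 Ω·m
Section 1: A_strand = π(2.5750e-04)² = 2.083e-07 m²; R₁ = ρL/(N·A_s) = (1.65×10^-8)(505)/(19×2.083e-07) = 2.105 Ω
Section 2: A = πr² = π(3.0200e-04 m)² = 2.865e-07 m²
R₂ = (1.65×10^-8)(102)/(2.865e-07) = 5.874 Ω
R = R₁ + R₂ = 7.979 Ω
V = IR = 4.48 × 7.979 = 35.7 V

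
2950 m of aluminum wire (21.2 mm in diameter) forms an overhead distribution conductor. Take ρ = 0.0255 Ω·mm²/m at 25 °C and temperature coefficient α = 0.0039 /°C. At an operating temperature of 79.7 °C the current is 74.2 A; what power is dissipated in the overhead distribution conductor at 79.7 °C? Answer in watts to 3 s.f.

1420 W

ρ = 0.0255 Ω·mm²/m = 2.55×10^-8 Ω·m
A = π(d/2)² = π(1.0600e-02 m)² = 3.530e-04 m²
R₍25₎ = ρL/A = (2.55×10^-8)(2950)/(3.530e-04) = 0.2131 Ω
R₍79.7₎ = R₍25₎(1 + αΔT) = 0.2131 × (1 + 0.0039×54.7) = 0.2586 Ω
P = I²R = (74.2)² × 0.2586 = 1420 W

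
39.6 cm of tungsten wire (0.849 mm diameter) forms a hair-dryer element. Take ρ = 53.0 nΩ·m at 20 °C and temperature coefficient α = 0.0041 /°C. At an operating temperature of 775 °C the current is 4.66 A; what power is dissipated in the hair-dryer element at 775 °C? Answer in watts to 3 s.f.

3.30 W

ρ = 53.0 nΩ·m = 5.30×10^-8 Ω·m
A = π(d/2)² = π(4.2450e-04 m)² = 5.661e-07 m²
R₍20₎ = ρL/A = (5.30×10^-8)(0.396)/(5.661e-07) = 0.03707 Ω
R₍775₎ = R₍20₎(1 + αΔT) = 0.03707 × (1 + 0.0041×755) = 0.1518 Ω
P = I²R = (4.66)² × 0.1518 = 3.30 W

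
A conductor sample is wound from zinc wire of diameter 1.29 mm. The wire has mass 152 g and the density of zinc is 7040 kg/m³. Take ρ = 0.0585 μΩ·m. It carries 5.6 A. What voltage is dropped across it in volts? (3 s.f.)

4.14 V

ρ = 0.0585 μΩ·m = 5.85×10^-8 Ω·m
A = π(d/2)² = π(6.4500e-04 m)² = 1.3070e-06 m²
L = m/(density·A) = 0.152/(7040×1.3070e-06) = 16.52 m
R = ρL/A = (5.85×10^-8)(16.52)/(1.3070e-06) = 0.7394 Ω
V = IR = 5.6 × 0.7394 = 4.14 V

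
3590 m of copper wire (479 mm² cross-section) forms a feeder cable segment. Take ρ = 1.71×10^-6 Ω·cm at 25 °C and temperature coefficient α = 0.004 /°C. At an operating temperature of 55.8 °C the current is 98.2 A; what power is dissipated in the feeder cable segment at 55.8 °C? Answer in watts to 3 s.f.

1390 W

ρ = 1.71×10^-6 Ω·cm = 1.71×10^-8 Ω·m
A = 479 mm² = 4.790e-04 m²
R₍25₎ = ρL/A = (1.71×10^-8)(3590)/(4.790e-04) = 0.1282 Ω
R₍55.8₎ = R₍25₎(1 + αΔT) = 0.1282 × (1 + 0.004×30.8) = 0.144 Ω
P = I²R = (98.2)² × 0.144 = 1390 W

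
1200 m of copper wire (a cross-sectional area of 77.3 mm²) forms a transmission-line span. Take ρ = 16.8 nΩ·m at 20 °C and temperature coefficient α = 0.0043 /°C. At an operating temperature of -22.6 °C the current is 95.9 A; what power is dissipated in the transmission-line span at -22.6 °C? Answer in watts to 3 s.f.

ρ = 16.8 nΩ·m = 1.68×10^-8 Ω·m
A = 77.3 mm² = 7.730e-05 m²
R₍20₎ = ρL/A = (1.68×10^-8)(1200)/(7.730e-05) = 0.2608 Ω
R₍-22.6₎ = R₍20₎(1 + αΔT) = 0.2608 × (1 + 0.0043×-42.6) = 0.213 Ω
P = I²R = (95.9)² × 0.213 = 1960 W

1960 W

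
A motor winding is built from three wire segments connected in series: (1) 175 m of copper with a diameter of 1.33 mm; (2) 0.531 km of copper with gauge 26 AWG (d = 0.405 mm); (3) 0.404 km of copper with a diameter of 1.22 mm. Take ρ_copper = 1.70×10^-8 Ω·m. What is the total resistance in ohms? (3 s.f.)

Seg 1: A = π(d/2)² = π(6.6500e-04 m)² = 1.389e-06 m²
R_1 = (1.70×10^-8)(175)/(1.389e-06) = 2.141 Ω
Seg 2: A = π(0.405/2 mm)² = π(2.0250e-04 m)² = 1.288e-07 m²
R_2 = (1.70×10^-8)(531)/(1.288e-07) = 70.07 Ω
Seg 3: A = π(d/2)² = π(6.1000e-04 m)² = 1.169e-06 m²
R_3 = (1.70×10^-8)(404)/(1.169e-06) = 5.875 Ω
R_total = R_1 + R_2 + R_3 = 78.1 Ω

78.1 Ω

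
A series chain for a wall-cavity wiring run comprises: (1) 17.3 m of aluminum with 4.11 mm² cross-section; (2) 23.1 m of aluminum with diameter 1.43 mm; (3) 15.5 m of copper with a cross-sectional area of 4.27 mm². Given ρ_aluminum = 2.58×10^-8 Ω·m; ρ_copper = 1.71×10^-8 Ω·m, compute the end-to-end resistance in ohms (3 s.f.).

0.542 Ω

Seg 1: A = 4.11 mm² = 4.110e-06 m²
R_1 = (2.58×10^-8)(17.3)/(4.110e-06) = 0.1086 Ω
Seg 2: A = π(d/2)² = π(7.1500e-04 m)² = 1.606e-06 m²
R_2 = (2.58×10^-8)(23.1)/(1.606e-06) = 0.3711 Ω
Seg 3: A = 4.27 mm² = 4.270e-06 m²
R_3 = (1.71×10^-8)(15.5)/(4.270e-06) = 0.06207 Ω
R_total = R_1 + R_2 + R_3 = 0.542 Ω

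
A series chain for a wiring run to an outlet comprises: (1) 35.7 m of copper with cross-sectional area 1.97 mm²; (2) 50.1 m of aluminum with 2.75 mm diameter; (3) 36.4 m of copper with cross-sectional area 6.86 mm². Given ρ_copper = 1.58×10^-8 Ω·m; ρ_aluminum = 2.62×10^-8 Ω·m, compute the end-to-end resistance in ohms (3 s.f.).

0.591 Ω

Seg 1: A = 1.97 mm² = 1.970e-06 m²
R_1 = (1.58×10^-8)(35.7)/(1.970e-06) = 0.2863 Ω
Seg 2: A = π(d/2)² = π(1.3750e-03 m)² = 5.940e-06 m²
R_2 = (2.62×10^-8)(50.1)/(5.940e-06) = 0.221 Ω
Seg 3: A = 6.86 mm² = 6.860e-06 m²
R_3 = (1.58×10^-8)(36.4)/(6.860e-06) = 0.08384 Ω
R_total = R_1 + R_2 + R_3 = 0.591 Ω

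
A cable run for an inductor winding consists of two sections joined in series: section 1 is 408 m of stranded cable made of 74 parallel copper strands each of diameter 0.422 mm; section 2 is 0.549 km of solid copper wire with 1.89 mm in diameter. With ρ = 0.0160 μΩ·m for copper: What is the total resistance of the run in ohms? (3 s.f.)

ρ = 0.0160 μΩ·m = 1.60×10^-8 Ω·m
Section 1: A_strand = π(2.1100e-04)² = 1.399e-07 m²; R₁ = ρL/(N·A_s) = (1.60×10^-8)(408)/(74×1.399e-07) = 0.6307 Ω
Section 2: A = π(d/2)² = π(9.4500e-04 m)² = 2.806e-06 m²
R₂ = (1.60×10^-8)(549)/(2.806e-06) = 3.131 Ω
R = R₁ + R₂ = 3.76 Ω

3.76 Ω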